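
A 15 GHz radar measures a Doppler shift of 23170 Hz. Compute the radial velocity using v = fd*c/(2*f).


v = 23170 * 3e8 / (2 * 15000000000.0) = 231.7 m/s

231.7 m/s


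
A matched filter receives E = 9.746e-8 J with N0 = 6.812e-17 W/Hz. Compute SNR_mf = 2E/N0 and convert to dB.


SNR_lin = 2 * 9.746e-8 / 6.812e-17 = 2.861e9
SNR_dB = 10*log10(2.861e9) = 94.6 dB

94.6 dB


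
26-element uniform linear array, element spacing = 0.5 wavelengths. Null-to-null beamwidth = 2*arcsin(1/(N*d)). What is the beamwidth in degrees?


1/(N*d) = 1/(26*0.5) = 0.076923
BW = 2*arcsin(0.076923) = 8.8 degrees

8.8 degrees


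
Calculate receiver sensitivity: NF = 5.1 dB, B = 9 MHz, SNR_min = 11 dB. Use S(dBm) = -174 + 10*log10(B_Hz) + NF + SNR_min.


10*log10(9000000.0) = 69.54
S = -174 + 69.54 + 5.1 + 11 = -88.4 dBm

-88.4 dBm


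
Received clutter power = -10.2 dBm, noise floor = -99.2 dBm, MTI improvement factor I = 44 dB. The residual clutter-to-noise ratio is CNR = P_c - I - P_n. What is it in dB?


CNR = -10.2 - 44 - (-99.2) = 45.0 dB

45.0 dB


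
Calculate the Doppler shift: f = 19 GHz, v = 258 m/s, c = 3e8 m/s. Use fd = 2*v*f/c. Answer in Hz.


fd = 2 * 258 * 19000000000.0 / 3e8 = 32680.0 Hz

32680.0 Hz


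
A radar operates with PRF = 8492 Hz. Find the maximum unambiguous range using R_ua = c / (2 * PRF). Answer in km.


R_ua = 3e8 / (2 * 8492) = 17663.7 m = 17.7 km

17.7 km


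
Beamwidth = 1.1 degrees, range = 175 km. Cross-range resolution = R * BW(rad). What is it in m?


BW_rad = 0.019198622
CR = 175000 * 0.019198622 = 3359.8 m

3359.8 m


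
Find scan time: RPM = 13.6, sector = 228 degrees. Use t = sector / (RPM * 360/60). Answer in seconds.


t = 228 / (13.6 * 360) * 60 = 2.79 s

2.79 s


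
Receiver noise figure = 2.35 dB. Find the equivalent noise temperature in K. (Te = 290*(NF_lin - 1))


NF_lin = 10^(2.35/10) = 1.717908
Te = 290 * (1.717908 - 1) = 208.2 K

208.2 K


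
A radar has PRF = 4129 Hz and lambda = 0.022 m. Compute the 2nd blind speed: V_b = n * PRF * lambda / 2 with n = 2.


V_blind = 2 * 4129 * 0.022 / 2 = 90.8 m/s

90.8 m/s


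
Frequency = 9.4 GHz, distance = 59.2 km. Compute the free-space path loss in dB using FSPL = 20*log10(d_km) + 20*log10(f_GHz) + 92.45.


20*log10(59.2) = 35.45
20*log10(9.4) = 19.46
FSPL = 147.4 dB

147.4 dB


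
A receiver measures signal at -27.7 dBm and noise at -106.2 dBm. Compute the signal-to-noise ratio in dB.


SNR = -27.7 - (-106.2) = 78.5 dB

78.5 dB


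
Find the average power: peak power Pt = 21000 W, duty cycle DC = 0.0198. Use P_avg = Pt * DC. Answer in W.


P_avg = 21000 * 0.0198 = 415.8 W

415.8 W


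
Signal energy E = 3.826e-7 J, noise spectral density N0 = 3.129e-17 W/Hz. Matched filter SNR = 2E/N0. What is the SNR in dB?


SNR_lin = 2 * 3.826e-7 / 3.129e-17 = 2.446e10
SNR_dB = 10*log10(2.446e10) = 103.9 dB

103.9 dB


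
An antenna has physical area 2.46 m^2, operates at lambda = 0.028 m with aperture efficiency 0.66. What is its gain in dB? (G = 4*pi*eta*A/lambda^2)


G_linear = 4*pi*0.66*2.46/0.028^2 = 26023.93
G_dB = 10*log10(26023.93) = 44.2 dB

44.2 dB


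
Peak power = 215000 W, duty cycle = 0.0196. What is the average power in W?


P_avg = 215000 * 0.0196 = 4214.0 W

4214.0 W


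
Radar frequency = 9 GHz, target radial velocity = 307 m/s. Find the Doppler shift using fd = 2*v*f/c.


fd = 2 * 307 * 9000000000.0 / 3e8 = 18420.0 Hz

18420.0 Hz


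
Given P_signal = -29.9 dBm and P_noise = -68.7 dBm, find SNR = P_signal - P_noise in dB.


SNR = -29.9 - (-68.7) = 38.8 dB

38.8 dB


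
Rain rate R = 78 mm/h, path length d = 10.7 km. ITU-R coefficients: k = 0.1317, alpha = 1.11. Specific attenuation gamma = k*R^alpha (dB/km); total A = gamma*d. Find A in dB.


gamma = 0.1317 * 78^1.11 = 16.58864 dB/km
A = 16.58864 * 10.7 = 177.5 dB

177.5 dB


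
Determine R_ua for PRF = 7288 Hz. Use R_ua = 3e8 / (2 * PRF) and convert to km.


R_ua = 3e8 / (2 * 7288) = 20581.8 m = 20.6 km

20.6 km


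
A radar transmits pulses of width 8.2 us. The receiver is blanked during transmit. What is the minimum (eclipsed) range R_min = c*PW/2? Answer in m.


R_min = 3e8 * 8.2e-6 / 2 = 1230.0 m

1230.0 m


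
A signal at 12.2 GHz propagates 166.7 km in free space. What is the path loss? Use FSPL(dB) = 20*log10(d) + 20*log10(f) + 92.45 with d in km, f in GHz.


20*log10(166.7) = 44.44
20*log10(12.2) = 21.73
FSPL = 158.6 dB

158.6 dB


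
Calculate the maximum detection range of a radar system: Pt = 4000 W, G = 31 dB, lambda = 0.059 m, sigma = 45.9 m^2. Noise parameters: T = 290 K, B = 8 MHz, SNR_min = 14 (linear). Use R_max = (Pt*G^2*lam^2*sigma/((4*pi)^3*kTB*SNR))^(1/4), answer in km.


G_lin = 10^(31/10) = 1258.925412
R^4 = 4000 * 1258.925412^2 * 0.059^2 * 45.9 / ((4*pi)^3 * 1.38e-23 * 290 * 8000000.0 * 14)
R^4 = 1.13881e18 m^4
R_max = (1.13881e18)^(1/4) = 32667.3 m = 32.7 km

32.7 km


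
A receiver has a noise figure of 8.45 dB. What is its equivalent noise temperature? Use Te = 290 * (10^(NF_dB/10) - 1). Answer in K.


NF_lin = 10^(8.45/10) = 6.99842
Te = 290 * (6.99842 - 1) = 1739.5 K

1739.5 K


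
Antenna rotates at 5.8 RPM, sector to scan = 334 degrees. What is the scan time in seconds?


t = 334 / (5.8 * 360) * 60 = 9.6 s

9.6 s


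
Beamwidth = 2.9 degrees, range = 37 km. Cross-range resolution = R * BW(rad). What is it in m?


BW_rad = 0.050614548
CR = 37000 * 0.050614548 = 1872.7 m

1872.7 m


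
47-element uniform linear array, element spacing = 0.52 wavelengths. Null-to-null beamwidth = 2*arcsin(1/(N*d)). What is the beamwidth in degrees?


1/(N*d) = 1/(47*0.52) = 0.040917
BW = 2*arcsin(0.040917) = 4.7 degrees

4.7 degrees


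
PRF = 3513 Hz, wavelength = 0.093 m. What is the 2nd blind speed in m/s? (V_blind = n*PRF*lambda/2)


V_blind = 2 * 3513 * 0.093 / 2 = 326.7 m/s

326.7 m/s


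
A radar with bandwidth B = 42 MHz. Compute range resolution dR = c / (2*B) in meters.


dR = 3e8 / (2 * 42000000.0) = 3.57 m

3.57 m


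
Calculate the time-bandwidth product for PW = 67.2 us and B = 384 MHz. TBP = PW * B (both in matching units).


TBP = 67.2 * 384 = 25804.8

25804.8


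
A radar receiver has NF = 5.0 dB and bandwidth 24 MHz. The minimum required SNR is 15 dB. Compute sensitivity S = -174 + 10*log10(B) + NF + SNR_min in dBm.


10*log10(24000000.0) = 73.8
S = -174 + 73.8 + 5.0 + 15 = -80.2 dBm

-80.2 dBm


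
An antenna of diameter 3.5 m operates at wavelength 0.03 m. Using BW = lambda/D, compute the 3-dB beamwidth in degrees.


BW_rad = 0.03 / 3.5 = 0.008571
BW_deg = 0.49 degrees

0.49 degrees


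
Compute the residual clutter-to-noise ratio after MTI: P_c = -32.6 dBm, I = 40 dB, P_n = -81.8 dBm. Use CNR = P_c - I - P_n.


CNR = -32.6 - 40 - (-81.8) = 9.2 dB

9.2 dB


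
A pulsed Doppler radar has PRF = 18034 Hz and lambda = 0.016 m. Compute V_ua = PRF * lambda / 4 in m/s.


V_ua = 18034 * 0.016 / 4 = 72.1 m/s

72.1 m/s


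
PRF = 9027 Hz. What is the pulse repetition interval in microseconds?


PRI = 1/9027 = 0.0001107788 s = 110.8 us

110.8 us


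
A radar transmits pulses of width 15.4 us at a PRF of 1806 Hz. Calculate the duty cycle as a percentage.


DC = 15.4e-6 * 1806 * 100 = 2.78%

2.78%


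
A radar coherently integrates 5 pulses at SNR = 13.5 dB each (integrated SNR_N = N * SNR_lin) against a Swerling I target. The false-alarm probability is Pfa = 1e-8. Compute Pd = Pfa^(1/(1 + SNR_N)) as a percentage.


SNR_lin = 10^(13.5/10) = 22.38721
SNR_N = 5 * 22.38721 = 111.93605
1/(1 + SNR_N) = 1/112.93605 = 0.0088546
Pd = (1e-8)^0.0088546 = 0.8495
Pd = 85.0%

85.0%


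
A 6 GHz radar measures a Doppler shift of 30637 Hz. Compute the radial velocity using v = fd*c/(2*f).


v = 30637 * 3e8 / (2 * 6000000000.0) = 765.9 m/s

765.9 m/s


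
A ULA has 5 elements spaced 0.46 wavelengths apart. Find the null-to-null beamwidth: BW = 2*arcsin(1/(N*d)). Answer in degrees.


1/(N*d) = 1/(5*0.46) = 0.434783
BW = 2*arcsin(0.434783) = 51.5 degrees

51.5 degrees


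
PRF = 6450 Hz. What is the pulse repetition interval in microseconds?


PRI = 1/6450 = 0.0001550388 s = 155.0 us

155.0 us


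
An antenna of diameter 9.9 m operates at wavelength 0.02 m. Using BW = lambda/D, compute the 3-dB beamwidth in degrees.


BW_rad = 0.02 / 9.9 = 0.00202
BW_deg = 0.12 degrees

0.12 degrees


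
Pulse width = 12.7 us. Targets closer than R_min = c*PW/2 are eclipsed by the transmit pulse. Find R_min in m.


R_min = 3e8 * 12.7e-6 / 2 = 1905.0 m

1905.0 m


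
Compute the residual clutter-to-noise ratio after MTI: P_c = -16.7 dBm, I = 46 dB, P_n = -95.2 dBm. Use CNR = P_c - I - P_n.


CNR = -16.7 - 46 - (-95.2) = 32.5 dB

32.5 dB


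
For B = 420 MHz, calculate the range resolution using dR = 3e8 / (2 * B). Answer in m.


dR = 3e8 / (2 * 420000000.0) = 0.36 m

0.36 m


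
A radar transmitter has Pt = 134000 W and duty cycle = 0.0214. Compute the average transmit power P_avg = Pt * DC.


P_avg = 134000 * 0.0214 = 2867.6 W

2867.6 W


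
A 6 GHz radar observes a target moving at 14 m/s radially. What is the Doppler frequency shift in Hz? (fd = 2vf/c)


fd = 2 * 14 * 6000000000.0 / 3e8 = 560.0 Hz

560.0 Hz


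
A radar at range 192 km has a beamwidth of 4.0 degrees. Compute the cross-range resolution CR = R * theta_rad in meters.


BW_rad = 0.06981317
CR = 192000 * 0.06981317 = 13404.1 m

13404.1 m


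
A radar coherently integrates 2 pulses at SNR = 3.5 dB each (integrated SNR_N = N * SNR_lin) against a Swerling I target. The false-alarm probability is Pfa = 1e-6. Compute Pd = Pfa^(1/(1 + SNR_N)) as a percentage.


SNR_lin = 10^(3.5/10) = 2.23872
SNR_N = 2 * 2.23872 = 4.47744
1/(1 + SNR_N) = 1/5.47744 = 0.182567
Pd = (1e-6)^0.182567 = 0.08028
Pd = 8.0%

8.0%


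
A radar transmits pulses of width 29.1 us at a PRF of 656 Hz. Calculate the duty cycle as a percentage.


DC = 29.1e-6 * 656 * 100 = 1.91%

1.91%


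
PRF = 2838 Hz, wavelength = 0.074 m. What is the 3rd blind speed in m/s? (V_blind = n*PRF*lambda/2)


V_blind = 3 * 2838 * 0.074 / 2 = 315.0 m/s

315.0 m/s


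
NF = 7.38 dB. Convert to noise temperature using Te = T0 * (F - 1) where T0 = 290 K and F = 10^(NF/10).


NF_lin = 10^(7.38/10) = 5.47016
Te = 290 * (5.47016 - 1) = 1296.3 K

1296.3 K


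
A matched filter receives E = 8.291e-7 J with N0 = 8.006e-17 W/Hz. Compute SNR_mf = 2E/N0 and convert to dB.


SNR_lin = 2 * 8.291e-7 / 8.006e-17 = 2.071e10
SNR_dB = 10*log10(2.071e10) = 103.2 dB

103.2 dB


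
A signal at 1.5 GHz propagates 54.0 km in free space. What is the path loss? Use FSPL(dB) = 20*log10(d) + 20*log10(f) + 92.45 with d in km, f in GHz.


20*log10(54.0) = 34.65
20*log10(1.5) = 3.52
FSPL = 130.6 dB

130.6 dB


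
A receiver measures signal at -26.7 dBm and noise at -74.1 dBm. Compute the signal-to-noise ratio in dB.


SNR = -26.7 - (-74.1) = 47.4 dB

47.4 dB


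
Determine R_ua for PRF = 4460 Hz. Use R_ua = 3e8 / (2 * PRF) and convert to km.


R_ua = 3e8 / (2 * 4460) = 33632.3 m = 33.6 km

33.6 km


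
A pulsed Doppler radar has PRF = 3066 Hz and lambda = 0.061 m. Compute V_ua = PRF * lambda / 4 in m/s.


V_ua = 3066 * 0.061 / 4 = 46.8 m/s

46.8 m/s


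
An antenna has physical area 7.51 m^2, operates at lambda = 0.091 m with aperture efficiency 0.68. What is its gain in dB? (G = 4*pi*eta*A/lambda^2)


G_linear = 4*pi*0.68*7.51/0.091^2 = 7749.54
G_dB = 10*log10(7749.54) = 38.9 dB

38.9 dB


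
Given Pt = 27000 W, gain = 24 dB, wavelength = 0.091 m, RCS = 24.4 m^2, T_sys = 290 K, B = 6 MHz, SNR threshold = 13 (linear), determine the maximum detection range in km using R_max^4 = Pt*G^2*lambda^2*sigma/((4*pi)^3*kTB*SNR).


G_lin = 10^(24/10) = 251.188643
R^4 = 27000 * 251.188643^2 * 0.091^2 * 24.4 / ((4*pi)^3 * 1.38e-23 * 290 * 6000000.0 * 13)
R^4 = 5.55693e17 m^4
R_max = (5.55693e17)^(1/4) = 27302.9 m = 27.3 km

27.3 km


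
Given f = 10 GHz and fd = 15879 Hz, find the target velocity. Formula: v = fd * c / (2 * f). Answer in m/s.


v = 15879 * 3e8 / (2 * 10000000000.0) = 238.2 m/s

238.2 m/s


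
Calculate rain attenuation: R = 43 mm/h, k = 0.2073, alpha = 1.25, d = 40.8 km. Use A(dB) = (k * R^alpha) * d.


gamma = 0.2073 * 43^1.25 = 22.826266 dB/km
A = 22.826266 * 40.8 = 931.31 dB

931.31 dB


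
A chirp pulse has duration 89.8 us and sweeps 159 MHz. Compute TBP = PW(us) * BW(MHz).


TBP = 89.8 * 159 = 14278.2

14278.2


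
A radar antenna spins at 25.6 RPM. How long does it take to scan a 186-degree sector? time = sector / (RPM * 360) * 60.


t = 186 / (25.6 * 360) * 60 = 1.21 s

1.21 s


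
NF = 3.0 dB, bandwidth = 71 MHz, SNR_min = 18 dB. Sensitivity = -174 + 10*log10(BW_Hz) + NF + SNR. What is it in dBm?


10*log10(71000000.0) = 78.51
S = -174 + 78.51 + 3.0 + 18 = -74.5 dBm

-74.5 dBm


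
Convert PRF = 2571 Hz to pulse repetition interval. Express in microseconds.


PRI = 1/2571 = 0.0003889537 s = 389.0 us

389.0 us


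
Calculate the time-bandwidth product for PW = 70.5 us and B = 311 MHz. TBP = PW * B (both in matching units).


TBP = 70.5 * 311 = 21925.5

21925.5


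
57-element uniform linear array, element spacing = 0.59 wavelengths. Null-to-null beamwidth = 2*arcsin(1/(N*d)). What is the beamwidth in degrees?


1/(N*d) = 1/(57*0.59) = 0.029735
BW = 2*arcsin(0.029735) = 3.4 degrees

3.4 degrees


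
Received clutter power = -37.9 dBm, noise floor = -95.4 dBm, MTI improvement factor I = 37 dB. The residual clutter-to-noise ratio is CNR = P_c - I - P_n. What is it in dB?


CNR = -37.9 - 37 - (-95.4) = 20.5 dB

20.5 dB


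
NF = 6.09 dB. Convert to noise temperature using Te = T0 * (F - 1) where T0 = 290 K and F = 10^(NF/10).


NF_lin = 10^(6.09/10) = 4.064433
Te = 290 * (4.064433 - 1) = 888.7 K

888.7 K


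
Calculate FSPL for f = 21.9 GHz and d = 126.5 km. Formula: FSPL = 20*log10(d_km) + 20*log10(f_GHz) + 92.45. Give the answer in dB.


20*log10(126.5) = 42.04
20*log10(21.9) = 26.81
FSPL = 161.3 dB

161.3 dB


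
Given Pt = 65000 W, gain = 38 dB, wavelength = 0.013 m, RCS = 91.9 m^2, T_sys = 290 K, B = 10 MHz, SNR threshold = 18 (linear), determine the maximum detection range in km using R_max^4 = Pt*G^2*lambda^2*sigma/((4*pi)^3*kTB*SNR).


G_lin = 10^(38/10) = 6309.573445
R^4 = 65000 * 6309.573445^2 * 0.013^2 * 91.9 / ((4*pi)^3 * 1.38e-23 * 290 * 10000000.0 * 18)
R^4 = 2.81149e19 m^4
R_max = (2.81149e19)^(1/4) = 72817.2 m = 72.8 km

72.8 km


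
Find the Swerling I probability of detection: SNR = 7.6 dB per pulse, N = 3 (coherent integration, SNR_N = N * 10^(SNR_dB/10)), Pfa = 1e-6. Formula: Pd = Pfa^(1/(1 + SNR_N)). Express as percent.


SNR_lin = 10^(7.6/10) = 5.7544
SNR_N = 3 * 5.7544 = 17.2632
1/(1 + SNR_N) = 1/18.2632 = 0.0547549
Pd = (1e-6)^0.0547549 = 0.46932
Pd = 46.9%

46.9%


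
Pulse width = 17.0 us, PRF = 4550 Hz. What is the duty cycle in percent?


DC = 17.0e-6 * 4550 * 100 = 7.74%

7.74%


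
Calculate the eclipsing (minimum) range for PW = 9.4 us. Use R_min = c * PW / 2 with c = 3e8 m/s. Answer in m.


R_min = 3e8 * 9.4e-6 / 2 = 1410.0 m

1410.0 m


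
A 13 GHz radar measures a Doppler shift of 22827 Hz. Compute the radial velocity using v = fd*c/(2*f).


v = 22827 * 3e8 / (2 * 13000000000.0) = 263.4 m/s

263.4 m/s


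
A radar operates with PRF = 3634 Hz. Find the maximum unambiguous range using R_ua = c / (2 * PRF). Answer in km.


R_ua = 3e8 / (2 * 3634) = 41276.8 m = 41.3 km

41.3 km


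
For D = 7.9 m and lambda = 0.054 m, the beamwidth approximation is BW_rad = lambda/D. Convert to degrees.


BW_rad = 0.054 / 7.9 = 0.006835
BW_deg = 0.39 degrees

0.39 degrees


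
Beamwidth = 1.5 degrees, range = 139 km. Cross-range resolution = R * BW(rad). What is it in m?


BW_rad = 0.026179939
CR = 139000 * 0.026179939 = 3639.0 m

3639.0 m


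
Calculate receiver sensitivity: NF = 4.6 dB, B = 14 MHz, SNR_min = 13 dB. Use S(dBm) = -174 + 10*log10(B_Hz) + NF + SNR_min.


10*log10(14000000.0) = 71.46
S = -174 + 71.46 + 4.6 + 13 = -84.9 dBm

-84.9 dBm


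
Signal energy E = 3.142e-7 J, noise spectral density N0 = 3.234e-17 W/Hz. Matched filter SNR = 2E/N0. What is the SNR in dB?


SNR_lin = 2 * 3.142e-7 / 3.234e-17 = 1.943e10
SNR_dB = 10*log10(1.943e10) = 102.9 dB

102.9 dB


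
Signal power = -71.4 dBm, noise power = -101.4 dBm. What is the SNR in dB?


SNR = -71.4 - (-101.4) = 30.0 dB

30.0 dB


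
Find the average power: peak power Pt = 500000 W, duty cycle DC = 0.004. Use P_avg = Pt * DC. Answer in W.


P_avg = 500000 * 0.004 = 2000.0 W

2000.0 W


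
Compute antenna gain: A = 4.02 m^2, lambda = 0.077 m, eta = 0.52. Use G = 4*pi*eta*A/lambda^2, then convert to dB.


G_linear = 4*pi*0.52*4.02/0.077^2 = 4430.55
G_dB = 10*log10(4430.55) = 36.5 dB

36.5 dB


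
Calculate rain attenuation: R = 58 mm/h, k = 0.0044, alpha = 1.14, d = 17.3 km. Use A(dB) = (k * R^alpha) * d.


gamma = 0.0044 * 58^1.14 = 0.450568 dB/km
A = 0.450568 * 17.3 = 7.79 dB

7.79 dB


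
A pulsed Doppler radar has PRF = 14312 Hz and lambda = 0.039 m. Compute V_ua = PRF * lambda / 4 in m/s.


V_ua = 14312 * 0.039 / 4 = 139.5 m/s

139.5 m/s


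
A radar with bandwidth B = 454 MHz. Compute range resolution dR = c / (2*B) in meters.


dR = 3e8 / (2 * 454000000.0) = 0.33 m

0.33 m


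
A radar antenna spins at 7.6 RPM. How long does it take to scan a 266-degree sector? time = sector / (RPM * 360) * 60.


t = 266 / (7.6 * 360) * 60 = 5.83 s

5.83 s


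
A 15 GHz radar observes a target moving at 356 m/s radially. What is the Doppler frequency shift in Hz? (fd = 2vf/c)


fd = 2 * 356 * 15000000000.0 / 3e8 = 35600.0 Hz

35600.0 Hz


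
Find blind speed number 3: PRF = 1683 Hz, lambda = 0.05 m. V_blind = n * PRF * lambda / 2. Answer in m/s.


V_blind = 3 * 1683 * 0.05 / 2 = 126.2 m/s

126.2 m/s


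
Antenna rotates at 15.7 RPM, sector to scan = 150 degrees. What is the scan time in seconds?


t = 150 / (15.7 * 360) * 60 = 1.59 s

1.59 s


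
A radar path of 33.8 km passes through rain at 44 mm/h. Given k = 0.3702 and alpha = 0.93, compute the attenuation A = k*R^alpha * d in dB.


gamma = 0.3702 * 44^0.93 = 12.498198 dB/km
A = 12.498198 * 33.8 = 422.44 dB

422.44 dB


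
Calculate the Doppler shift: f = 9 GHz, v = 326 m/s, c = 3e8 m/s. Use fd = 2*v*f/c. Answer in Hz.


fd = 2 * 326 * 9000000000.0 / 3e8 = 19560.0 Hz

19560.0 Hz


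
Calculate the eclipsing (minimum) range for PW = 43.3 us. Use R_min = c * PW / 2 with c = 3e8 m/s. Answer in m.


R_min = 3e8 * 43.3e-6 / 2 = 6495.0 m

6495.0 m


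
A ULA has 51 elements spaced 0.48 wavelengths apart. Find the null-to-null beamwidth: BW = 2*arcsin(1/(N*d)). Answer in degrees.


1/(N*d) = 1/(51*0.48) = 0.04085
BW = 2*arcsin(0.04085) = 4.7 degrees

4.7 degrees


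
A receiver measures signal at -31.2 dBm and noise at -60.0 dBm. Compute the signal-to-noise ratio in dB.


SNR = -31.2 - (-60.0) = 28.8 dB

28.8 dB


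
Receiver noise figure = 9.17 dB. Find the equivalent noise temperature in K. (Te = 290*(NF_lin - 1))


NF_lin = 10^(9.17/10) = 8.260379
Te = 290 * (8.260379 - 1) = 2105.5 K

2105.5 K


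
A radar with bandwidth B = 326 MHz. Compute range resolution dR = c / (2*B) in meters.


dR = 3e8 / (2 * 326000000.0) = 0.46 m

0.46 m


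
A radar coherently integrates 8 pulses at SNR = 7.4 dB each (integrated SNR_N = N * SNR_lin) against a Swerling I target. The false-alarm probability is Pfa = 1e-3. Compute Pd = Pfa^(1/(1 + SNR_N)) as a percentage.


SNR_lin = 10^(7.4/10) = 5.49541
SNR_N = 8 * 5.49541 = 43.96328
1/(1 + SNR_N) = 1/44.96328 = 0.0222404
Pd = (1e-3)^0.0222404 = 0.85759
Pd = 85.8%

85.8%


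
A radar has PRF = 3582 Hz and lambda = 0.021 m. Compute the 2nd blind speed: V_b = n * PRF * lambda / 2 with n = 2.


V_blind = 2 * 3582 * 0.021 / 2 = 75.2 m/s

75.2 m/s


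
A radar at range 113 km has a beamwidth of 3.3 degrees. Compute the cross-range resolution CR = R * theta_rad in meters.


BW_rad = 0.057595865
CR = 113000 * 0.057595865 = 6508.3 m

6508.3 m


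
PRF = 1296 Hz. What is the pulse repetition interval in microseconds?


PRI = 1/1296 = 0.0007716049 s = 771.6 us

771.6 us


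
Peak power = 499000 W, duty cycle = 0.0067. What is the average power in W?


P_avg = 499000 * 0.0067 = 3343.3 W

3343.3 W


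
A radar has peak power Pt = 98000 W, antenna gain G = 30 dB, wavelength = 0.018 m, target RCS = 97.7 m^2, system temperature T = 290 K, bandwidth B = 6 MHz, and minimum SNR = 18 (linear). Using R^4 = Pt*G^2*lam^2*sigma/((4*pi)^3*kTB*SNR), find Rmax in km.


G_lin = 10^(30/10) = 1000.0
R^4 = 98000 * 1000.0^2 * 0.018^2 * 97.7 / ((4*pi)^3 * 1.38e-23 * 290 * 6000000.0 * 18)
R^4 = 3.61689e18 m^4
R_max = (3.61689e18)^(1/4) = 43609.8 m = 43.6 km

43.6 km


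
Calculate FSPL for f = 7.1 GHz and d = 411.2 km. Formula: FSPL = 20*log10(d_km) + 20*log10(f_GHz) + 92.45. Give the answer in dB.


20*log10(411.2) = 52.28
20*log10(7.1) = 17.03
FSPL = 161.8 dB

161.8 dB


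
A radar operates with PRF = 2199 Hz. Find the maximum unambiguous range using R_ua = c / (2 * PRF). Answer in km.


R_ua = 3e8 / (2 * 2199) = 68212.8 m = 68.2 km

68.2 km


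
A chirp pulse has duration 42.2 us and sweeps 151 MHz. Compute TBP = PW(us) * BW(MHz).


TBP = 42.2 * 151 = 6372.2

6372.2


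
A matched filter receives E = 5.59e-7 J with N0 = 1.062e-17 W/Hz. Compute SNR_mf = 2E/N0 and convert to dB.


SNR_lin = 2 * 5.59e-7 / 1.062e-17 = 1.053e11
SNR_dB = 10*log10(1.053e11) = 110.2 dB

110.2 dB


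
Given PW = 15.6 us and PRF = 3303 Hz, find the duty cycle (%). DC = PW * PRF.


DC = 15.6e-6 * 3303 * 100 = 5.15%

5.15%


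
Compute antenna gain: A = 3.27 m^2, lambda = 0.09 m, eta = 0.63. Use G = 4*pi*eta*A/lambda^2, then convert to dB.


G_linear = 4*pi*0.63*3.27/0.09^2 = 3196.05
G_dB = 10*log10(3196.05) = 35.0 dB

35.0 dB


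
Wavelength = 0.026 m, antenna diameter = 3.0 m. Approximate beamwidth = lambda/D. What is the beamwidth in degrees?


BW_rad = 0.026 / 3.0 = 0.008667
BW_deg = 0.5 degrees

0.5 degrees


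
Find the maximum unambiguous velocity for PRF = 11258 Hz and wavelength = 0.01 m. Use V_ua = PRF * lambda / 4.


V_ua = 11258 * 0.01 / 4 = 28.1 m/s

28.1 m/s


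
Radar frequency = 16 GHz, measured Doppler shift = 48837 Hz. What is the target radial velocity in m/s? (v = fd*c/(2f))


v = 48837 * 3e8 / (2 * 16000000000.0) = 457.8 m/s

457.8 m/s


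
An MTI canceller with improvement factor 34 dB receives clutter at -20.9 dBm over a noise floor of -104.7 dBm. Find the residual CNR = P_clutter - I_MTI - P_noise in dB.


CNR = -20.9 - 34 - (-104.7) = 49.8 dB

49.8 dB


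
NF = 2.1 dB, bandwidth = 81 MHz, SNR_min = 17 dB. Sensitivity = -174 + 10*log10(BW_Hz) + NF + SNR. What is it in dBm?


10*log10(81000000.0) = 79.08
S = -174 + 79.08 + 2.1 + 17 = -75.8 dBm

-75.8 dBm


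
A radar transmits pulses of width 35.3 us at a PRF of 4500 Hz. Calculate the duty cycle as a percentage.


DC = 35.3e-6 * 4500 * 100 = 15.89%

15.89%


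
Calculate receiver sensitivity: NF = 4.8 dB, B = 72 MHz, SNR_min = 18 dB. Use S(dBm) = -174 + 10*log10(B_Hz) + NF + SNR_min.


10*log10(72000000.0) = 78.57
S = -174 + 78.57 + 4.8 + 18 = -72.6 dBm

-72.6 dBm


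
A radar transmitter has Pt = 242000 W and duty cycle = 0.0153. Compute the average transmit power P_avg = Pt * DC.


P_avg = 242000 * 0.0153 = 3702.6 W

3702.6 W


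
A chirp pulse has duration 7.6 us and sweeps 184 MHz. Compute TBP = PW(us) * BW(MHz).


TBP = 7.6 * 184 = 1398.4

1398.4


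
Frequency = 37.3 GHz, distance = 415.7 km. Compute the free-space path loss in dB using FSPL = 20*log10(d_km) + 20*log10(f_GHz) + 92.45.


20*log10(415.7) = 52.38
20*log10(37.3) = 31.43
FSPL = 176.3 dB

176.3 dB


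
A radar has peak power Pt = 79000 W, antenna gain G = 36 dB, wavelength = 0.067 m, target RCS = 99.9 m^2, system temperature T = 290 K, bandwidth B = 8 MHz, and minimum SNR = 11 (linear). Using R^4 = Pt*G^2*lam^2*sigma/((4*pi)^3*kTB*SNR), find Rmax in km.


G_lin = 10^(36/10) = 3981.071706
R^4 = 79000 * 3981.071706^2 * 0.067^2 * 99.9 / ((4*pi)^3 * 1.38e-23 * 290 * 8000000.0 * 11)
R^4 = 8.03439e20 m^4
R_max = (8.03439e20)^(1/4) = 168359.7 m = 168.4 km

168.4 km


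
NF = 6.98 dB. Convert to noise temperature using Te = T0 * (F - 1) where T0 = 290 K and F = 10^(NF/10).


NF_lin = 10^(6.98/10) = 4.988845
Te = 290 * (4.988845 - 1) = 1156.8 K

1156.8 K


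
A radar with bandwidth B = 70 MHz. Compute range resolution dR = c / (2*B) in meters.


dR = 3e8 / (2 * 70000000.0) = 2.14 m

2.14 m


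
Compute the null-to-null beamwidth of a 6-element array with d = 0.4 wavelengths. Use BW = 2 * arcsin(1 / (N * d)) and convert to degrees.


1/(N*d) = 1/(6*0.4) = 0.416667
BW = 2*arcsin(0.416667) = 49.2 degrees

49.2 degrees


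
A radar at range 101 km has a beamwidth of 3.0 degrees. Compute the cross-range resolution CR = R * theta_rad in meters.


BW_rad = 0.052359878
CR = 101000 * 0.052359878 = 5288.3 m

5288.3 m


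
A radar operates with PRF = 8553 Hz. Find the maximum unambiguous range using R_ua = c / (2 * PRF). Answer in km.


R_ua = 3e8 / (2 * 8553) = 17537.7 m = 17.5 km

17.5 km


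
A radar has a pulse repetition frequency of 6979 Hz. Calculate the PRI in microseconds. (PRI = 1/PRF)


PRI = 1/6979 = 0.000143287 s = 143.3 us

143.3 us


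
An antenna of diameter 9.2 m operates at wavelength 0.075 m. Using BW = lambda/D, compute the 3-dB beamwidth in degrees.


BW_rad = 0.075 / 9.2 = 0.008152
BW_deg = 0.47 degrees

0.47 degrees


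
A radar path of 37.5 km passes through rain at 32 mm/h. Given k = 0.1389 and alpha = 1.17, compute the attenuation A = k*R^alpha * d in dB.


gamma = 0.1389 * 32^1.17 = 8.011756 dB/km
A = 8.011756 * 37.5 = 300.44 dB

300.44 dB


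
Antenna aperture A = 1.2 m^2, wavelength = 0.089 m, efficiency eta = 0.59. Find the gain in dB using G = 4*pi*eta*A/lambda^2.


G_linear = 4*pi*0.59*1.2/0.089^2 = 1123.22
G_dB = 10*log10(1123.22) = 30.5 dB

30.5 dB


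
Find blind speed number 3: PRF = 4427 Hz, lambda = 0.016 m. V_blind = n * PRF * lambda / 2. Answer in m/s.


V_blind = 3 * 4427 * 0.016 / 2 = 106.2 m/s

106.2 m/s


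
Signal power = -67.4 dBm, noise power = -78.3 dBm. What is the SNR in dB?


SNR = -67.4 - (-78.3) = 10.9 dB

10.9 dB


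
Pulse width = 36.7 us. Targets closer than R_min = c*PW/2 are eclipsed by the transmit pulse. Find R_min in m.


R_min = 3e8 * 36.7e-6 / 2 = 5505.0 m

5505.0 m


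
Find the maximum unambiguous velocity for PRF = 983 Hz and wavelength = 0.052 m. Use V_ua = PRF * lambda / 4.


V_ua = 983 * 0.052 / 4 = 12.8 m/s

12.8 m/s


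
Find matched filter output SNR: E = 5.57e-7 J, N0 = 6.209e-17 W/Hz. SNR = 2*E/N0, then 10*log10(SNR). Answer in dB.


SNR_lin = 2 * 5.57e-7 / 6.209e-17 = 1.794e10
SNR_dB = 10*log10(1.794e10) = 102.5 dB

102.5 dB


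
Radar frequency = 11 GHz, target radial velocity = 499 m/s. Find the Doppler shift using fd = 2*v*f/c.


fd = 2 * 499 * 11000000000.0 / 3e8 = 36593.3 Hz

36593.3 Hz


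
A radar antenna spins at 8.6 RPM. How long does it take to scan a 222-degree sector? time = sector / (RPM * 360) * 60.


t = 222 / (8.6 * 360) * 60 = 4.3 s

4.3 s


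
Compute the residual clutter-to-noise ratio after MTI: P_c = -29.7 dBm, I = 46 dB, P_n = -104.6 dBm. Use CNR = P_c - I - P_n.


CNR = -29.7 - 46 - (-104.6) = 28.9 dB

28.9 dB


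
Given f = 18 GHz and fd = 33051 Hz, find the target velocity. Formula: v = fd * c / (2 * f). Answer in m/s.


v = 33051 * 3e8 / (2 * 18000000000.0) = 275.4 m/s

275.4 m/s


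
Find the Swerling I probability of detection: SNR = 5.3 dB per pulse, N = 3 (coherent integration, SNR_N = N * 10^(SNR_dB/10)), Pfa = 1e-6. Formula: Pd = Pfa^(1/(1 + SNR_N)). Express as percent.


SNR_lin = 10^(5.3/10) = 3.38844
SNR_N = 3 * 3.38844 = 10.16532
1/(1 + SNR_N) = 1/11.16532 = 0.089563
Pd = (1e-6)^0.089563 = 0.29015
Pd = 29.0%

29.0%


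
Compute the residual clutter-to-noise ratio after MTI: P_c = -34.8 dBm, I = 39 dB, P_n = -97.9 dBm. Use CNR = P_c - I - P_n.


CNR = -34.8 - 39 - (-97.9) = 24.1 dB

24.1 dB


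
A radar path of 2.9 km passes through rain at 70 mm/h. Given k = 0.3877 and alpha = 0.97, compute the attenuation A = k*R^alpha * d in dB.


gamma = 0.3877 * 70^0.97 = 23.891362 dB/km
A = 23.891362 * 2.9 = 69.28 dB

69.28 dB


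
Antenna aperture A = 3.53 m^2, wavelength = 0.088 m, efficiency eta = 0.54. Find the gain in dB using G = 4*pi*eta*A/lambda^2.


G_linear = 4*pi*0.54*3.53/0.088^2 = 3093.24
G_dB = 10*log10(3093.24) = 34.9 dB

34.9 dB


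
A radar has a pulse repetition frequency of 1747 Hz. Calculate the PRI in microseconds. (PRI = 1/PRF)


PRI = 1/1747 = 0.0005724098 s = 572.4 us

572.4 us


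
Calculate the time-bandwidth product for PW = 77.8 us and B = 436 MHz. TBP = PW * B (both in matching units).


TBP = 77.8 * 436 = 33920.8

33920.8


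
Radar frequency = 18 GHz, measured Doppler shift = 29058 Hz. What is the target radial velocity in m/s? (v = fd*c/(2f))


v = 29058 * 3e8 / (2 * 18000000000.0) = 242.2 m/s

242.2 m/s


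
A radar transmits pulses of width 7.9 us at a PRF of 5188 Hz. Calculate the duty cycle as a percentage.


DC = 7.9e-6 * 5188 * 100 = 4.1%

4.1%


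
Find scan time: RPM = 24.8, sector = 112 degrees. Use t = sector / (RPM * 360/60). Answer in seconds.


t = 112 / (24.8 * 360) * 60 = 0.75 s

0.75 s


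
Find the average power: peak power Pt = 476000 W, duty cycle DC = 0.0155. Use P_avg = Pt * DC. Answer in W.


P_avg = 476000 * 0.0155 = 7378.0 W

7378.0 W


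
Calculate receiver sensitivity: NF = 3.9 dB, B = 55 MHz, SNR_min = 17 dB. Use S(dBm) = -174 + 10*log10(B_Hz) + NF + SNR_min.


10*log10(55000000.0) = 77.4
S = -174 + 77.4 + 3.9 + 17 = -75.7 dBm

-75.7 dBm


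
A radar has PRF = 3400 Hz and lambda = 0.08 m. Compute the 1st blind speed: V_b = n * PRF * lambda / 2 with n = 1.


V_blind = 1 * 3400 * 0.08 / 2 = 136.0 m/s

136.0 m/s


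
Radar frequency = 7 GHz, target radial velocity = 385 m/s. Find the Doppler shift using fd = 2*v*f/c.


fd = 2 * 385 * 7000000000.0 / 3e8 = 17966.7 Hz

17966.7 Hz


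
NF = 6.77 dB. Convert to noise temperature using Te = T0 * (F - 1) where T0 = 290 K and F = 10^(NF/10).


NF_lin = 10^(6.77/10) = 4.753352
Te = 290 * (4.753352 - 1) = 1088.5 K

1088.5 K


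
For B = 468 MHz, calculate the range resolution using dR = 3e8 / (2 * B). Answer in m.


dR = 3e8 / (2 * 468000000.0) = 0.32 m

0.32 m


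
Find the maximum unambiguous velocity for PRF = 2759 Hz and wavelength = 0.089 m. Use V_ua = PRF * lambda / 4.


V_ua = 2759 * 0.089 / 4 = 61.4 m/s

61.4 m/s


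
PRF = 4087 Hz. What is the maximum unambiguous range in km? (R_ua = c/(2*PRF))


R_ua = 3e8 / (2 * 4087) = 36701.7 m = 36.7 km

36.7 km


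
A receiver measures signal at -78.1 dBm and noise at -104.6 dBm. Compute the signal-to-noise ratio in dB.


SNR = -78.1 - (-104.6) = 26.5 dB

26.5 dB


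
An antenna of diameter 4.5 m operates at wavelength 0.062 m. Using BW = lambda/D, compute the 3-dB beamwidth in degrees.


BW_rad = 0.062 / 4.5 = 0.013778
BW_deg = 0.79 degrees

0.79 degrees


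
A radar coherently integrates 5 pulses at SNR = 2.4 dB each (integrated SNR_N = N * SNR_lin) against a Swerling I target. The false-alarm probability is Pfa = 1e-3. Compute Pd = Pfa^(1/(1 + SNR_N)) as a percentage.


SNR_lin = 10^(2.4/10) = 1.7378
SNR_N = 5 * 1.7378 = 8.689
1/(1 + SNR_N) = 1/9.689 = 0.1032098
Pd = (1e-3)^0.1032098 = 0.4902
Pd = 49.0%

49.0%


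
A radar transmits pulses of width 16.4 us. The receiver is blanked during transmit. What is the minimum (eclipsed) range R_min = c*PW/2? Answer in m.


R_min = 3e8 * 16.4e-6 / 2 = 2460.0 m

2460.0 m


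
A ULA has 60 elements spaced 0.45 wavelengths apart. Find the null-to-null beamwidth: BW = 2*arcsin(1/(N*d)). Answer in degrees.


1/(N*d) = 1/(60*0.45) = 0.037037
BW = 2*arcsin(0.037037) = 4.2 degrees

4.2 degrees


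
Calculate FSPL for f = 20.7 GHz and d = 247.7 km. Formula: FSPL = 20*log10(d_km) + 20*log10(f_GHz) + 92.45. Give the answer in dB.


20*log10(247.7) = 47.88
20*log10(20.7) = 26.32
FSPL = 166.6 dB

166.6 dB


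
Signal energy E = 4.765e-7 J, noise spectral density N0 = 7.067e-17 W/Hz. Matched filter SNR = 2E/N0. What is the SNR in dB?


SNR_lin = 2 * 4.765e-7 / 7.067e-17 = 1.349e10
SNR_dB = 10*log10(1.349e10) = 101.3 dB

101.3 dB


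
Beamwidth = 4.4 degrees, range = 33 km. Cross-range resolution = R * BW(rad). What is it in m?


BW_rad = 0.076794487
CR = 33000 * 0.076794487 = 2534.2 m

2534.2 m


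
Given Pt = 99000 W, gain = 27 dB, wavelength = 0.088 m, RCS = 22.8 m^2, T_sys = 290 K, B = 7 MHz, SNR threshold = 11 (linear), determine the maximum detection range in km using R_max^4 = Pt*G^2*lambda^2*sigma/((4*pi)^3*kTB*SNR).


G_lin = 10^(27/10) = 501.187234
R^4 = 99000 * 501.187234^2 * 0.088^2 * 22.8 / ((4*pi)^3 * 1.38e-23 * 290 * 7000000.0 * 11)
R^4 = 7.18022e18 m^4
R_max = (7.18022e18)^(1/4) = 51764.8 m = 51.8 km

51.8 km


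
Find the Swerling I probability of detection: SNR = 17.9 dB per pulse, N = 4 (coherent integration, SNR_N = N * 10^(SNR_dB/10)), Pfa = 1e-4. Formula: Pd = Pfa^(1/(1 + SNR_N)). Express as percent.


SNR_lin = 10^(17.9/10) = 61.6595
SNR_N = 4 * 61.6595 = 246.638
1/(1 + SNR_N) = 1/247.638 = 0.0040382
Pd = (1e-4)^0.0040382 = 0.96349
Pd = 96.3%

96.3%


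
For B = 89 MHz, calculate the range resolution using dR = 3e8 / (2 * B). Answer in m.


dR = 3e8 / (2 * 89000000.0) = 1.69 m

1.69 m


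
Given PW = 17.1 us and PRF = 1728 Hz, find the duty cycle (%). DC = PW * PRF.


DC = 17.1e-6 * 1728 * 100 = 2.95%

2.95%


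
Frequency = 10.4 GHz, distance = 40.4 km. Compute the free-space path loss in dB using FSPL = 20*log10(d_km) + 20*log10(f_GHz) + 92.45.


20*log10(40.4) = 32.13
20*log10(10.4) = 20.34
FSPL = 144.9 dB

144.9 dB


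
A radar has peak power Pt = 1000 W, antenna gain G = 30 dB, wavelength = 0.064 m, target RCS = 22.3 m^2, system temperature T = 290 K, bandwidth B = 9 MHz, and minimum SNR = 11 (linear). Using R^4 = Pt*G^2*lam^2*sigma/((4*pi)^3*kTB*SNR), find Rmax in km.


G_lin = 10^(30/10) = 1000.0
R^4 = 1000 * 1000.0^2 * 0.064^2 * 22.3 / ((4*pi)^3 * 1.38e-23 * 290 * 9000000.0 * 11)
R^4 = 1.16178e17 m^4
R_max = (1.16178e17)^(1/4) = 18462.1 m = 18.5 km

18.5 km


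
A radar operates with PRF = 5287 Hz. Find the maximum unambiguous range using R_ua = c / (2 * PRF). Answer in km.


R_ua = 3e8 / (2 * 5287) = 28371.5 m = 28.4 km

28.4 km


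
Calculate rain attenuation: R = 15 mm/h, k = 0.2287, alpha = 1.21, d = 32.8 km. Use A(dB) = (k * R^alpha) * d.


gamma = 0.2287 * 15^1.21 = 6.058102 dB/km
A = 6.058102 * 32.8 = 198.71 dB

198.71 dB


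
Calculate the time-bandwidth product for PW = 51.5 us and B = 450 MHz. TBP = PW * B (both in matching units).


TBP = 51.5 * 450 = 23175.0

23175.0


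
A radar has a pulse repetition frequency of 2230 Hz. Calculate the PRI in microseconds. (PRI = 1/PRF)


PRI = 1/2230 = 0.0004484305 s = 448.4 us

448.4 us


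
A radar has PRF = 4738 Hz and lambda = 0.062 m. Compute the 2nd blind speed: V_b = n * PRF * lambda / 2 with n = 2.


V_blind = 2 * 4738 * 0.062 / 2 = 293.8 m/s

293.8 m/s


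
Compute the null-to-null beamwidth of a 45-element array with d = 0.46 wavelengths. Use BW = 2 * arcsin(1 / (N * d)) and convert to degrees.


1/(N*d) = 1/(45*0.46) = 0.048309
BW = 2*arcsin(0.048309) = 5.5 degrees

5.5 degrees


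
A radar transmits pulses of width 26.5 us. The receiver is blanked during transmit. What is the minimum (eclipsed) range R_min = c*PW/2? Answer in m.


R_min = 3e8 * 26.5e-6 / 2 = 3975.0 m

3975.0 m


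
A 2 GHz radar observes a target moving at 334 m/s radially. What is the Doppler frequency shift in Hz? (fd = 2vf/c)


fd = 2 * 334 * 2000000000.0 / 3e8 = 4453.3 Hz

4453.3 Hz


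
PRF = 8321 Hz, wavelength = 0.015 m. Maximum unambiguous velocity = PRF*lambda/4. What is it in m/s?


V_ua = 8321 * 0.015 / 4 = 31.2 m/s

31.2 m/s


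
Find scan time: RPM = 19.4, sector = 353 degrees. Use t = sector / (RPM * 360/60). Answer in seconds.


t = 353 / (19.4 * 360) * 60 = 3.03 s

3.03 s


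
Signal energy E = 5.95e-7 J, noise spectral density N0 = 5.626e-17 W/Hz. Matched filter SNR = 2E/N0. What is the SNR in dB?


SNR_lin = 2 * 5.95e-7 / 5.626e-17 = 2.115e10
SNR_dB = 10*log10(2.115e10) = 103.3 dB

103.3 dB


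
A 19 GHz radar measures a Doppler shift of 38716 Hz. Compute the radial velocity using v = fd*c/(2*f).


v = 38716 * 3e8 / (2 * 19000000000.0) = 305.7 m/s

305.7 m/s


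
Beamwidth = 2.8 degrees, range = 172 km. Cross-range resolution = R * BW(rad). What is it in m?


BW_rad = 0.048869219
CR = 172000 * 0.048869219 = 8405.5 m

8405.5 m


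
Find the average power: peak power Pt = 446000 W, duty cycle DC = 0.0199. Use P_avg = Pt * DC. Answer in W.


P_avg = 446000 * 0.0199 = 8875.4 W

8875.4 W


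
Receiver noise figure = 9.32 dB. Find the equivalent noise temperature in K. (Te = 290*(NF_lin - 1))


NF_lin = 10^(9.32/10) = 8.550667
Te = 290 * (8.550667 - 1) = 2189.7 K

2189.7 K


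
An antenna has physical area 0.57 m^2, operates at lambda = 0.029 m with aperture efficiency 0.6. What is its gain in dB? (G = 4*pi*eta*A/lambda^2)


G_linear = 4*pi*0.6*0.57/0.029^2 = 5110.22
G_dB = 10*log10(5110.22) = 37.1 dB

37.1 dB


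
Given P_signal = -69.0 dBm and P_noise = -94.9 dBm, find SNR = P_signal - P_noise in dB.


SNR = -69.0 - (-94.9) = 25.9 dB

25.9 dB


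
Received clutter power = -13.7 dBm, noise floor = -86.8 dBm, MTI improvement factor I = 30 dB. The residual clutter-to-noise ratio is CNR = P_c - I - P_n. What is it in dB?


CNR = -13.7 - 30 - (-86.8) = 43.1 dB

43.1 dB


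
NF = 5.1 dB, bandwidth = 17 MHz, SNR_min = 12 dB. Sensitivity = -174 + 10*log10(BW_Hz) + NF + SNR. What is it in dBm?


10*log10(17000000.0) = 72.3
S = -174 + 72.3 + 5.1 + 12 = -84.6 dBm

-84.6 dBm


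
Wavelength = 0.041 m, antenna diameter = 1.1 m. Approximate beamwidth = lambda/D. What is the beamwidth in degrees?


BW_rad = 0.041 / 1.1 = 0.037273
BW_deg = 2.14 degrees

2.14 degrees


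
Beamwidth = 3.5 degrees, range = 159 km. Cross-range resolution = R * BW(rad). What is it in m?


BW_rad = 0.061086524
CR = 159000 * 0.061086524 = 9712.8 m

9712.8 m


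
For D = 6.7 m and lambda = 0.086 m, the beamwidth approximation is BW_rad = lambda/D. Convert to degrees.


BW_rad = 0.086 / 6.7 = 0.012836
BW_deg = 0.74 degrees

0.74 degrees


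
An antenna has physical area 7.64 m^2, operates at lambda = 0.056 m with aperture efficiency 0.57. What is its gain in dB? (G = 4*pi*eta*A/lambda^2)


G_linear = 4*pi*0.57*7.64/0.056^2 = 17450.26
G_dB = 10*log10(17450.26) = 42.4 dB

42.4 dB


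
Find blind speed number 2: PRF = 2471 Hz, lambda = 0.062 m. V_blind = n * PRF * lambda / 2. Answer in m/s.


V_blind = 2 * 2471 * 0.062 / 2 = 153.2 m/s

153.2 m/s


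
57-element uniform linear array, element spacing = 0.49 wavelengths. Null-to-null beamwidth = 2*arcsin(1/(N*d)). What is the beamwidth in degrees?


1/(N*d) = 1/(57*0.49) = 0.035804
BW = 2*arcsin(0.035804) = 4.1 degrees

4.1 degrees


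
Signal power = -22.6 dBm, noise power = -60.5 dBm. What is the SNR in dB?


SNR = -22.6 - (-60.5) = 37.9 dB

37.9 dB


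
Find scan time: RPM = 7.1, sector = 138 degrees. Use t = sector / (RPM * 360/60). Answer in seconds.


t = 138 / (7.1 * 360) * 60 = 3.24 s

3.24 s
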